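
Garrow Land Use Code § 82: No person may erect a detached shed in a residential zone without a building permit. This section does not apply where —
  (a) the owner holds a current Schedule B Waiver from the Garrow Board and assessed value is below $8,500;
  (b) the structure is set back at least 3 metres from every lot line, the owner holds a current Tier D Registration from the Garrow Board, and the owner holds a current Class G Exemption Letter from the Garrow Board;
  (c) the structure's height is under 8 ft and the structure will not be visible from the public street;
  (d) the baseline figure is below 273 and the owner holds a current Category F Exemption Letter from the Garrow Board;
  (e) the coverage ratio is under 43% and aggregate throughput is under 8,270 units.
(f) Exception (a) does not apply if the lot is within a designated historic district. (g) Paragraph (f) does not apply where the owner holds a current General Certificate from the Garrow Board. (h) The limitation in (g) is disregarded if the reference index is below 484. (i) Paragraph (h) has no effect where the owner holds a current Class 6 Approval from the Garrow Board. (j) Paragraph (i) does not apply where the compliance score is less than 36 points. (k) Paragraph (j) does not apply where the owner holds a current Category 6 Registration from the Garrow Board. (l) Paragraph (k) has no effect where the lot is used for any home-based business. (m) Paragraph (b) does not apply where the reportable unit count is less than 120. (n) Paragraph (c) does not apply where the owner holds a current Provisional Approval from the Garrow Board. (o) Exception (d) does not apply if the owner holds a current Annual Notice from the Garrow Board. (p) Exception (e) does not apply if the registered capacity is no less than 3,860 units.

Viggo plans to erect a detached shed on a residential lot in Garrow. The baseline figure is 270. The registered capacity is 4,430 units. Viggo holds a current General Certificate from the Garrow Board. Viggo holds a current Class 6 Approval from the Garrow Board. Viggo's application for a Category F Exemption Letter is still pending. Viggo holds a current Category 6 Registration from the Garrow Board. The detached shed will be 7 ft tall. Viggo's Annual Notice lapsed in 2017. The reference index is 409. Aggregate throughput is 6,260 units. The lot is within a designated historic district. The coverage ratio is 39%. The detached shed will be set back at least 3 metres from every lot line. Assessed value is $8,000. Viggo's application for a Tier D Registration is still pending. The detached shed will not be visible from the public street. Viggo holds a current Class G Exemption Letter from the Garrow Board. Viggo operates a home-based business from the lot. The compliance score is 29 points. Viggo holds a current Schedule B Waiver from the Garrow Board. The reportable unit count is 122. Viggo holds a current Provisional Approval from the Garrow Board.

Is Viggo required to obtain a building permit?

Yes — Viggo must obtain a building permit.

All of (a)'s requirements are met (a current Schedule B Waiver is held; assessed value is $8,000, below the $8,500 limit). Turning to paragraphs (f)–(l): (f) operates against (a): the lot is in a historic district. (g) would limit (f) — a current General Certificate is held — but (h) sets (g) aside: (h) applies — the reference index is 409, below the 484 limit. (i) would limit (h) — a current Class 6 Approval is held — but (j) sets (i) aside: (j) operates against (i): the compliance score is 29 points, less than the 36 points limit. (k) is engaged (a current Category 6 Registration is held), but is itself disapplied by (l): (l) operates against (k): a home-based business operates on the lot. So (a) is unavailable.
Exception (b) requires that the owner holds a current Tier D Registration from the Garrow Board; but the Tier D Registration is not current, so (b) is unavailable.
Exception (c): the structure's height is 7 ft, under the 8 ft limit; the structure will not be visible from the street — every condition holds. But: (n) operates against (c): a current Provisional Approval is held. So (c) is unavailable.
Exception (d) requires that the owner holds a current Category F Exemption Letter from the Garrow Board; but no current Category F Exemption Letter is held, so (d) is unavailable.
Exception (e) is satisfied on its face — the coverage ratio is 39%, under the 43% limit; aggregate throughput is 6,260 units, under the 8,270 units limit. But applying paragraph (p): (p) operates against (e): the registered capacity is 4,430 units, meeting the 3,860 units threshold. (e) is therefore removed.
None of the exceptions is available; § 82 applies in full.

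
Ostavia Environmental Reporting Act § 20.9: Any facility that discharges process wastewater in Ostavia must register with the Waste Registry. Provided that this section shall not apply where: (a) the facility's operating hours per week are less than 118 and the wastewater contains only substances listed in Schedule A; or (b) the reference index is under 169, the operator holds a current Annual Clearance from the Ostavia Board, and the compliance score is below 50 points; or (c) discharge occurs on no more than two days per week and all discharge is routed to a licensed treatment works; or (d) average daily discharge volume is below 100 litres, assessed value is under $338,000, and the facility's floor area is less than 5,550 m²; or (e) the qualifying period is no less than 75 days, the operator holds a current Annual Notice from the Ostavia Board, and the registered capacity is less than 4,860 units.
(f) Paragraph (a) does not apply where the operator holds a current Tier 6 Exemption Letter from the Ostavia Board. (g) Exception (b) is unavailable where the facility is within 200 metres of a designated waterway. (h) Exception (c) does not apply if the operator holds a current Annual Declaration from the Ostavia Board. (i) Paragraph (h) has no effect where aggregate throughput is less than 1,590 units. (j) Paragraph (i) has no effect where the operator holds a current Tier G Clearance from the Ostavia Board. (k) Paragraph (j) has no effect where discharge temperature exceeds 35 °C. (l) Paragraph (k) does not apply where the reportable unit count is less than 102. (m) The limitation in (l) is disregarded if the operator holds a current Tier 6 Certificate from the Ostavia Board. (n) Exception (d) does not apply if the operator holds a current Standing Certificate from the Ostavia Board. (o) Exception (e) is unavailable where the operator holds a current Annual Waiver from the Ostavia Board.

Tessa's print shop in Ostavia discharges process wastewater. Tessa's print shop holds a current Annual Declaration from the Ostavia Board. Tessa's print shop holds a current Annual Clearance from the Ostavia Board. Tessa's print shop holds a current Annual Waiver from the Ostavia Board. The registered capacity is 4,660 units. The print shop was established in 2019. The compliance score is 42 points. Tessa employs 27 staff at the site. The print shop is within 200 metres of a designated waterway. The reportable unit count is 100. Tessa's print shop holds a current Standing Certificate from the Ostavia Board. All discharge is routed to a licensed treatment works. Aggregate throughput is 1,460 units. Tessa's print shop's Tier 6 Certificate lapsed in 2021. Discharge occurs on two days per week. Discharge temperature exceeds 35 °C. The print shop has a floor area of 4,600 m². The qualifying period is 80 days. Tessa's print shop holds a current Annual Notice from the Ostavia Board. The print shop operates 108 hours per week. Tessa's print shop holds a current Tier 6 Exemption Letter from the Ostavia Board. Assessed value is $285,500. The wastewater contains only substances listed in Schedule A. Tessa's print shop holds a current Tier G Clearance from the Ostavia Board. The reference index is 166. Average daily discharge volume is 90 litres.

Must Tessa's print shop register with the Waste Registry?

Yes — Tessa's print shop must register with the Waste Registry.

Exception (a)'s conditions are all satisfied: the facility's operating hours per week are 108, less than the 118 limit; the wastewater is Schedule-A-only. But: (f) operates against (a): a current Tier 6 Exemption Letter is held. (a) is therefore removed.
Exception (b): the reference index is 166, under the 169 limit; a current Annual Clearance is held; the compliance score is 42 points, below the 50 points limit — every condition holds. But: (g) operates — the print shop is within 200 m of a designated waterway. So (b) is unavailable.
Exception (c): discharge occurs on no more than two days per week; discharge is routed to a licensed treatment works — every condition holds. But applying paragraphs (h)–(m): (h) operates against (c): a current Annual Declaration is held. (i) is triggered (aggregate throughput is 1,460 units, less than the 1,590 units limit), but is overridden by (j): (j) operates against (i): a current Tier G Clearance is held. (k) is triggered (discharge temperature exceeds 35 °C), but is overridden by (l): (l) operates against (k): the reportable unit count is 100, less than the 102 limit. (m), which would lift (l), does not operate here — the Tier 6 Certificate is not current. Exception (c) does not apply.
Exception (d) is satisfied on its face — average daily discharge volume is 90 litres, below the 100 litres limit; assessed value is $285,500, under the $338,000 limit; the facility's floor area is 4,600 m², less than the 5,550 m² limit. However, paragraph (n) must be considered: (n) is triggered — a current Standing Certificate is held. So (d) is unavailable.
Exception (e)'s conditions are all satisfied: the qualifying period is 80 days, meeting the 75 days threshold; a current Annual Notice is held; the registered capacity is 4,660 units, less than the 4,860 units limit. But: (o) operates against (e): a current Annual Waiver is held. (e) is therefore removed.
No exception applies. The general rule governs.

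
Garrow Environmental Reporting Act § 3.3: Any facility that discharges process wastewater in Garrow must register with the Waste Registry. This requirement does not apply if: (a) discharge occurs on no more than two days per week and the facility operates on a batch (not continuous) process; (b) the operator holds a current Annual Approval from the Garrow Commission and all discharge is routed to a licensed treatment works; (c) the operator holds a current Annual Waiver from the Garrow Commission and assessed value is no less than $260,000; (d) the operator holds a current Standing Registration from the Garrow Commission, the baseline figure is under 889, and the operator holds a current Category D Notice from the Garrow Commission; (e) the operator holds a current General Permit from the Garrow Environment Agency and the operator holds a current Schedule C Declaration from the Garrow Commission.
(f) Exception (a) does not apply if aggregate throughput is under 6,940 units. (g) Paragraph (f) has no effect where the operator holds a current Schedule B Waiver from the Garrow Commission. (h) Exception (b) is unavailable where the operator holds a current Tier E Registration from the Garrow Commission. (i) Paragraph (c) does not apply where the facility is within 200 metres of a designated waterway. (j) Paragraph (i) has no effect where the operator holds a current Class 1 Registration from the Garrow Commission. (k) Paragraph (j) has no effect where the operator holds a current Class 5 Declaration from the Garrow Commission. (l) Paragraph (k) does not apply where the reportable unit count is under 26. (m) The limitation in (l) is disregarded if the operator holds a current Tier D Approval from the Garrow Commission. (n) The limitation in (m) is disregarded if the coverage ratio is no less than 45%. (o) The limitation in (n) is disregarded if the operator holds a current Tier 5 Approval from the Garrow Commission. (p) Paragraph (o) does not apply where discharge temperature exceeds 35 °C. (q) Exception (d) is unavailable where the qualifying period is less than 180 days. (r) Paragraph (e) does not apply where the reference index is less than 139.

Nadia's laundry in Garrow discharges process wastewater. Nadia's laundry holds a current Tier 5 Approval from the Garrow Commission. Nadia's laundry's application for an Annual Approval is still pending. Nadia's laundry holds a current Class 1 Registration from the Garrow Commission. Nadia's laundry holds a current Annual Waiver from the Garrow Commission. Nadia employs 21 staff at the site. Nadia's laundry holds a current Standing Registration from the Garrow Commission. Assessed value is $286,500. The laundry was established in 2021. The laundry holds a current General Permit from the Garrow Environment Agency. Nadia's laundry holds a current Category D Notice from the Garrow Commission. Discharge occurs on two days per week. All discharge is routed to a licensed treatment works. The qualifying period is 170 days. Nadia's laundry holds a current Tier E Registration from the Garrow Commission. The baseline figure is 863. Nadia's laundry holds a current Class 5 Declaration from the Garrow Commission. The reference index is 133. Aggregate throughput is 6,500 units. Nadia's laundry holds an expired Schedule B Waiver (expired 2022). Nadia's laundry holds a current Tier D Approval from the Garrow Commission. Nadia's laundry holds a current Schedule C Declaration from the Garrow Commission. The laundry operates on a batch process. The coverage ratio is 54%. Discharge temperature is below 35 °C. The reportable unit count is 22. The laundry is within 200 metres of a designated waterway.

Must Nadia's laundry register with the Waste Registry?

Yes — Nadia's laundry must register with the Waste Registry.

Exception (a): discharge occurs on no more than two days per week; the facility operates on a batch process — every condition holds. Turning to paragraphs (f)–(g): (f) operates against (a): aggregate throughput is 6,500 units, under the 6,940 units limit. (g), which would lift (f), is not triggered — no current Schedule B Waiver is held. (a) is therefore removed.
Exception (b) requires that the operator holds a current Annual Approval from the Garrow Commission; but no current Annual Approval is held, so (b) is unavailable.
Exception (c): a current Annual Waiver is held; assessed value is $286,500, meeting the $260,000 threshold — every condition holds. But applying paragraphs (i)–(p): (i) is triggered — the laundry is within 200 m of a designated waterway. (j) would limit (i) — a current Class 1 Registration is held — but (k) sets (j) aside: (k) operates against (j): a current Class 5 Declaration is held. (l) would limit (k) — the reportable unit count is 22, under the 26 limit — but (m) sets (l) aside: (m) operates — a current Tier D Approval is held. (n) applies (the coverage ratio is 54%, meeting the 45% threshold), but is itself disapplied by (o): (o) is engaged — a current Tier 5 Approval is held. (p) is inapplicable (discharge temperature is below 35 °C), so (o) stands. So (c) is unavailable.
Exception (d) is satisfied on its face — a current Standing Registration is held; the baseline figure is 863, under the 889 limit; a current Category D Notice is held. Turning to paragraph (q): (q) operates against (d): the qualifying period is 170 days, less than the 180 days limit. So (d) is unavailable.
All of (e)'s requirements are met (a current General Permit is held; a current Schedule C Declaration is held). But applying paragraph (r): (r) is triggered — the reference index is 133, less than the 139 limit. So (e) is unavailable.
No exception applies. The general rule governs.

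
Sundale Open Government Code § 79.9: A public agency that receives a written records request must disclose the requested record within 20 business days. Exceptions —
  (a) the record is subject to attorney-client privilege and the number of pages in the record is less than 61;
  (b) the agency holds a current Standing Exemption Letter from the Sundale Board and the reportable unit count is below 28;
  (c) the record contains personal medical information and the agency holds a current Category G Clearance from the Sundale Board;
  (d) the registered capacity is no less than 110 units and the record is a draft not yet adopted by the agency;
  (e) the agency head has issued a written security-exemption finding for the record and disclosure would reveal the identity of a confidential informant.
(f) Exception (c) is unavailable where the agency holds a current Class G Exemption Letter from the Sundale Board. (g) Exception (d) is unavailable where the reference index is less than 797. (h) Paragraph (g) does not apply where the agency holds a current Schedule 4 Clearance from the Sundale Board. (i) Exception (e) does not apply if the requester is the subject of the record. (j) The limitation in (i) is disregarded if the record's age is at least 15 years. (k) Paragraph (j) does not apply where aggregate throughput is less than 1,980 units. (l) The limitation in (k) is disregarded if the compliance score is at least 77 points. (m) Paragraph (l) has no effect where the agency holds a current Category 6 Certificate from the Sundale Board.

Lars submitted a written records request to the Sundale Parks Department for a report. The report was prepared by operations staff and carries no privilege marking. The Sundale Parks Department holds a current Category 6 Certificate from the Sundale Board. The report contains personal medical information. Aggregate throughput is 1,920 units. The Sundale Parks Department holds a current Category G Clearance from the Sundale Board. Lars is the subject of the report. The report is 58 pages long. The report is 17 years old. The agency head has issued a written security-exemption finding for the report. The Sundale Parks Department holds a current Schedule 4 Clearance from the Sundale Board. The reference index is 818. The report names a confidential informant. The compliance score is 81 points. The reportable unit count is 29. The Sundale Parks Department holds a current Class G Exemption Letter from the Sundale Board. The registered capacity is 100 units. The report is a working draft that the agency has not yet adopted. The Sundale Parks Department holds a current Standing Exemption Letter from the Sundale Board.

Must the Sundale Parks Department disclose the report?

Yes — the Sundale Parks Department must disclose the report.

Exception (a) fails — the report carries no privilege marking.
Exception (b) requires that the reportable unit count is below 28; but the reportable unit count is 29, not below 28, so (b) is unavailable.
Exception (c): the report contains personal medical information; a current Category G Clearance is held — every condition holds. Turning to paragraph (f): (f) operates against (c): a current Class G Exemption Letter is held. Exception (c) does not apply.
Exception (d) does not apply: the registered capacity is 100 units, short of 110 units.
Exception (e)'s conditions are all satisfied: a written security-exemption finding has been issued; the report names a confidential informant. But applying paragraphs (i)–(m): (i) operates against (e): Lars is the subject of the report. (j) applies (the record's age is 17 years, meeting the 15 years threshold), but is overridden by (k): (k) applies — aggregate throughput is 1,920 units, less than the 1,980 units limit. (l) would limit (k) — the compliance score is 81 points, meeting the 77 points threshold — but (m) sets (l) aside: (m) operates against (l): a current Category 6 Certificate is held. Exception (e) does not apply.
No exception applies. The general rule governs.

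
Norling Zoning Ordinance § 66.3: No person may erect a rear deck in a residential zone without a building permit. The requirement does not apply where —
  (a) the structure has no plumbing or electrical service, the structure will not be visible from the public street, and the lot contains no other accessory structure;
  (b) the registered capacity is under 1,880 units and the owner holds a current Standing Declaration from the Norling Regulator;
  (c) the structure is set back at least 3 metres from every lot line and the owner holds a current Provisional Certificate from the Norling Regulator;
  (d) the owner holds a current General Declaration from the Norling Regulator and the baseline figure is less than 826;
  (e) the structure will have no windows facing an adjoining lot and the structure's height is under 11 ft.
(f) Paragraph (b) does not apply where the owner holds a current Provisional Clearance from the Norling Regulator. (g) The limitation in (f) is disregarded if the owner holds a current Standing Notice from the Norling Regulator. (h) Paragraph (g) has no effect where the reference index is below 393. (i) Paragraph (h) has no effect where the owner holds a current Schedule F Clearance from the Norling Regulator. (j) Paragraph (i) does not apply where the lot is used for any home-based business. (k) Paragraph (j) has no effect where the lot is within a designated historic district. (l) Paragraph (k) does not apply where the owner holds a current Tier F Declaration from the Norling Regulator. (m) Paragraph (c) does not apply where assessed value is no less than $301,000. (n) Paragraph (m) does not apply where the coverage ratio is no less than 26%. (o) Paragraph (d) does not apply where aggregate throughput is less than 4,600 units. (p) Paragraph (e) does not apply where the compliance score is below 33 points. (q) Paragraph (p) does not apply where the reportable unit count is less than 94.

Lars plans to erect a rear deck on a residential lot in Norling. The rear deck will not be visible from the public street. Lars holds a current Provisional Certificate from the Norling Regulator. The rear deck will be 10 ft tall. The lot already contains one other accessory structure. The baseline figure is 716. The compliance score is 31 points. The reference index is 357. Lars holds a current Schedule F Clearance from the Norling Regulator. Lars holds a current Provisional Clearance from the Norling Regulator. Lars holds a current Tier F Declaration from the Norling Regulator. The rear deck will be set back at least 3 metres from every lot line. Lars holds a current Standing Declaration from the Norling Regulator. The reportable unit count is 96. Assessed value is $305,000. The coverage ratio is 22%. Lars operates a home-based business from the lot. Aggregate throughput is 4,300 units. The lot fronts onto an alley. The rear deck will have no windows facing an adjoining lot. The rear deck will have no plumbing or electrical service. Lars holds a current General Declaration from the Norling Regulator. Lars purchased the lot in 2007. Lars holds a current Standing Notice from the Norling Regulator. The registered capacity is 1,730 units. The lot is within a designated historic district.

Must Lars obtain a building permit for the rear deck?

Yes — Lars must obtain a building permit.

Exception (a) requires that the lot contains no other accessory structure; but the lot already has another accessory structure, so (a) is unavailable.
Exception (b)'s conditions are all satisfied: the registered capacity is 1,730 units, under the 1,880 units limit; a current Standing Declaration is held. However, paragraphs (f)–(l) must be considered: (f) is engaged — a current Provisional Clearance is held. (g) would limit (f) — a current Standing Notice is held — but (h) sets (g) aside: (h) operates against (g): the reference index is 357, below the 393 limit. (i) applies (a current Schedule F Clearance is held), but yields to (j): (j) is engaged — a home-based business operates on the lot. (k) is engaged (the lot is in a historic district), but is displaced by (l): (l) operates against (k): a current Tier F Declaration is held. So (b) is unavailable.
Exception (c): the setback is at least 3 m on every side; a current Provisional Certificate is held — every condition holds. But applying paragraphs (m)–(n): (m) is triggered — assessed value is $305,000, meeting the $301,000 threshold. (n), which would lift (m), is inapplicable — the coverage ratio is 22%, short of 26%. Exception (c) does not apply.
Exception (d) is satisfied on its face — a current General Declaration is held; the baseline figure is 716, less than the 826 limit. However, paragraph (o) must be considered: (o) operates against (d): aggregate throughput is 4,300 units, less than the 4,600 units limit. Exception (d) does not apply.
Exception (e)'s conditions are all satisfied: no windows face an adjoining lot; the structure's height is 10 ft, under the 11 ft limit. However, paragraphs (p)–(q) must be considered: (p) operates — the compliance score is 31 points, below the 33 points limit. (q), which would lift (p), is inapplicable — the reportable unit count is 96, not less than 94. Exception (e) does not apply.
No exception displaces § 66.3.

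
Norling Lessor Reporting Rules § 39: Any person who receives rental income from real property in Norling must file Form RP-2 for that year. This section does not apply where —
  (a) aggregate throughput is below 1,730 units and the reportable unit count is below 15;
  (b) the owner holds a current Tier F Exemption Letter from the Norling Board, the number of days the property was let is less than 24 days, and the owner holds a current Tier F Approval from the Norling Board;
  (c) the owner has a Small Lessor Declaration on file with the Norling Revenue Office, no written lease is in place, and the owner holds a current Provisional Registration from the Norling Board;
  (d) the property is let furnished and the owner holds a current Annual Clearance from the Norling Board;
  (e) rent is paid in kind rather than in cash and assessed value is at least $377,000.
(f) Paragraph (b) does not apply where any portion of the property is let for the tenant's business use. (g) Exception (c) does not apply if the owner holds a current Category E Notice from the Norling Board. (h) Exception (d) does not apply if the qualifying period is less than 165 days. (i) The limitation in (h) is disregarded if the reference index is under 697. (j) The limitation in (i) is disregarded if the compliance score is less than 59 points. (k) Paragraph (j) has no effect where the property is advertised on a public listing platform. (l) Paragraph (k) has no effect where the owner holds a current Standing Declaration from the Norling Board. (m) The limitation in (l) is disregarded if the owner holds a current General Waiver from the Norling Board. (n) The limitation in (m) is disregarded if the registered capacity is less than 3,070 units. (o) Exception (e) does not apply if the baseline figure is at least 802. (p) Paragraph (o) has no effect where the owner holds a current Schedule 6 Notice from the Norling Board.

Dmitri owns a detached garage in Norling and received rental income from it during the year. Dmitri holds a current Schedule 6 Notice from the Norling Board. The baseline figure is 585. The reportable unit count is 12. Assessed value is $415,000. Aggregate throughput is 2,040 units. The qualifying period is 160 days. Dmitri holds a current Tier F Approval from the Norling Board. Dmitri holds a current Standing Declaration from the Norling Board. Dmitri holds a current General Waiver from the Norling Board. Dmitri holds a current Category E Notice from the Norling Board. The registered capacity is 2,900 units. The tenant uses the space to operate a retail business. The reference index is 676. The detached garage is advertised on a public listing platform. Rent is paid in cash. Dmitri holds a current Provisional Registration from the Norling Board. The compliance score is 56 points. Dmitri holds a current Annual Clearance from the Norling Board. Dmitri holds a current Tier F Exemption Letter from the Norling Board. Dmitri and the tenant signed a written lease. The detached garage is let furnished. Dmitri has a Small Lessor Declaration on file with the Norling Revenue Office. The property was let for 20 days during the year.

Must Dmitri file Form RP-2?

Exception (a) requires that aggregate throughput is below 1,730 units; but aggregate throughput is 2,040 units, not below 1,730 units, so (a) is unavailable.
Exception (b)'s conditions are all satisfied: a current Tier F Exemption Letter is held; the number of days the property was let is 20 days, less than the 24 days limit; a current Tier F Approval is held. But applying paragraph (f): (f) operates against (b): the space is let for business use. (b) is therefore removed.
Exception (c) fails — a written lease is in place.
All of (d)'s requirements are met (the property is let furnished; a current Annual Clearance is held). But: (h) applies — the qualifying period is 160 days, less than the 165 days limit. (i) operates (the reference index is 676, under the 697 limit), but is set aside by (j): (j) is engaged — the compliance score is 56 points, less than the 59 points limit. (k) would limit (j) — the property is publicly advertised — but (l) sets (k) aside: (l) applies — a current Standing Declaration is held. (m) is engaged (a current General Waiver is held), but yields to (n): (n) operates against (m): the registered capacity is 2,900 units, less than the 3,070 units limit. So (d) is unavailable.
Exception (e) requires that rent is paid in kind rather than in cash; but rent is paid in cash, so (e) is unavailable.
None of the exceptions is available; § 39 applies in full.

Yes — Dmitri must file Form RP-2.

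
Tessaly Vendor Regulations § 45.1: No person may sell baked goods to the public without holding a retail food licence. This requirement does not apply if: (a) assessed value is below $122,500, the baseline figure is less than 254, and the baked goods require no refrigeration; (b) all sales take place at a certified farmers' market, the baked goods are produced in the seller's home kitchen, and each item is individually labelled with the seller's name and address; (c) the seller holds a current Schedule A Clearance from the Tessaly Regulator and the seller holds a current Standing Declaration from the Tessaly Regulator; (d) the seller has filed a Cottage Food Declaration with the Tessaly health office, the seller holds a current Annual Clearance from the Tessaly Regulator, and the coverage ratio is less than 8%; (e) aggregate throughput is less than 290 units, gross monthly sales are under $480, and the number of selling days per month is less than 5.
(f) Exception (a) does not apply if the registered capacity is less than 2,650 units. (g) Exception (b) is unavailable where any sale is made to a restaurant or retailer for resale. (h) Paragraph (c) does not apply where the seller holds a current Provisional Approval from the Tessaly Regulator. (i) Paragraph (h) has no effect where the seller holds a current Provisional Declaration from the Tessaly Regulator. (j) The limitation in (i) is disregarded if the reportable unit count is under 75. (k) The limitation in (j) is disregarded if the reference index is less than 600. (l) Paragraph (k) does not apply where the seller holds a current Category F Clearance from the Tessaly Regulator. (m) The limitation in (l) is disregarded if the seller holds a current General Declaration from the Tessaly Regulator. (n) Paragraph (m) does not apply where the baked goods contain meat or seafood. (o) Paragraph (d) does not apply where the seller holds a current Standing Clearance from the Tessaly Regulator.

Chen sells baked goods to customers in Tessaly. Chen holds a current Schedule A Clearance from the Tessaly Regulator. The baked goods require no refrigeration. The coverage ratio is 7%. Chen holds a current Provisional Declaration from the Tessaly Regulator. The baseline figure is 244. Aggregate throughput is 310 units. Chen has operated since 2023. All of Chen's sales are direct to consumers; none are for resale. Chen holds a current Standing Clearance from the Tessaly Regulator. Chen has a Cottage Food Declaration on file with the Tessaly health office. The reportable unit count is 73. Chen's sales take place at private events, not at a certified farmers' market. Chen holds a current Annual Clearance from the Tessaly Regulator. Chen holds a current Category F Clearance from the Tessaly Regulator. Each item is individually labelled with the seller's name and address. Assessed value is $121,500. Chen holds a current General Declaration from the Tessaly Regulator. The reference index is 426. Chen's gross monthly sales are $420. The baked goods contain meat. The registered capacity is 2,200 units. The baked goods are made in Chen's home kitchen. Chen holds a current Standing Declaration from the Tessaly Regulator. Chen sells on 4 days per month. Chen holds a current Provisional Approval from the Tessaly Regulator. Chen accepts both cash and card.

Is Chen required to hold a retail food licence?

Yes — Chen must hold a retail food licence.

Exception (a)'s conditions are all satisfied: assessed value is $121,500, below the $122,500 limit; the baseline figure is 244, less than the 254 limit; the baked goods are shelf-stable. But applying paragraph (f): (f) operates against (a): the registered capacity is 2,200 units, less than the 2,650 units limit. Exception (a) does not apply.
Exception (b) requires that all sales take place at a certified farmers' market; but sales are at private events, not a certified farmers' market, so (b) is unavailable.
Exception (c) is satisfied on its face — a current Schedule A Clearance is held; a current Standing Declaration is held. But: (h) operates against (c): a current Provisional Approval is held. (i) applies (a current Provisional Declaration is held), but is overridden by (j): (j) operates — the reportable unit count is 73, under the 75 limit. (k) is triggered (the reference index is 426, less than the 600 limit), but is itself disapplied by (l): (l) applies — a current Category F Clearance is held. (m) operates (a current General Declaration is held), but yields to (n): (n) is engaged — the baked goods contain meat. Exception (c) does not apply.
Exception (d)'s conditions are all satisfied: a Cottage Food Declaration is on file; a current Annual Clearance is held; the coverage ratio is 7%, less than the 8% limit. However, paragraph (o) must be considered: (o) operates against (d): a current Standing Clearance is held. (d) is therefore removed.
Exception (e) requires that aggregate throughput is less than 290 units; but aggregate throughput is 310 units, not less than 290 units, so (e) is unavailable.
Every exception is unavailable, so the rule governs.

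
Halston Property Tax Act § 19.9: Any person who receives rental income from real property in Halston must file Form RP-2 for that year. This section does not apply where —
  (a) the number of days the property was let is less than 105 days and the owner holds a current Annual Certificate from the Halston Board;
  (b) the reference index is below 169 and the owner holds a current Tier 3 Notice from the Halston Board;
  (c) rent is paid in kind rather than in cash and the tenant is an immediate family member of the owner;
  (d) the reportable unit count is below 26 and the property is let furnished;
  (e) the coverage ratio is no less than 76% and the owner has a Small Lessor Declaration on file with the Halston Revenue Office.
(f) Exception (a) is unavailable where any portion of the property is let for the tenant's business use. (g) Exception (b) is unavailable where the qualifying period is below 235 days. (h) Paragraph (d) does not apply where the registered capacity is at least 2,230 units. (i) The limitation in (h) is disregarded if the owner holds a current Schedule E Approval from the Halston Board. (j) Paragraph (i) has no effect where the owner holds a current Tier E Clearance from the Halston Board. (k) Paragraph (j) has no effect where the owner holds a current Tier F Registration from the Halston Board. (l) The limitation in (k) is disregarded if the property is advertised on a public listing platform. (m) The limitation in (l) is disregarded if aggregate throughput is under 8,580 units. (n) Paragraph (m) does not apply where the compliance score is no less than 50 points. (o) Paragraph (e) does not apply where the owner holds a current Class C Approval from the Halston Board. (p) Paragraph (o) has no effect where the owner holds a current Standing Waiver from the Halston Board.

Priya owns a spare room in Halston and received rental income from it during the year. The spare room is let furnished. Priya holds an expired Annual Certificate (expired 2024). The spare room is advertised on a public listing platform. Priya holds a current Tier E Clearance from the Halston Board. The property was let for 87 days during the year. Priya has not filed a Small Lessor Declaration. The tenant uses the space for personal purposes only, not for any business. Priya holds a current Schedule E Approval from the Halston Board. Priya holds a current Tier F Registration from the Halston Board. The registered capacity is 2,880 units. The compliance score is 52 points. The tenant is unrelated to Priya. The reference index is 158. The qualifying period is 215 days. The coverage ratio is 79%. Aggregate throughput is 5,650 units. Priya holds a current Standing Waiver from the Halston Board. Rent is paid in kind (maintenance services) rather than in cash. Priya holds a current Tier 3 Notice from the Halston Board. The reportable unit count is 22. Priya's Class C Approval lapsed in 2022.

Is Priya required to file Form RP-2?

Yes — Priya must file Form RP-2.

Exception (a) requires that the owner holds a current Annual Certificate from the Halston Board; but no current Annual Certificate is held, so (a) is unavailable.
Exception (b): the reference index is 158, below the 169 limit; a current Tier 3 Notice is held — every condition holds. But applying paragraph (g): (g) operates against (b): the qualifying period is 215 days, below the 235 days limit. Exception (b) does not apply.
Exception (c) fails — the tenant is unrelated to the owner.
Exception (d)'s conditions are all satisfied: the reportable unit count is 22, below the 26 limit; the property is let furnished. However, paragraphs (h)–(n) must be considered: (h) operates against (d): the registered capacity is 2,880 units, meeting the 2,230 units threshold. (i) would limit (h) — a current Schedule E Approval is held — but (j) sets (i) aside: (j) operates against (i): a current Tier E Clearance is held. (k) would limit (j) — a current Tier F Registration is held — but (l) sets (k) aside: (l) operates against (k): the property is publicly advertised. (m) operates (aggregate throughput is 5,650 units, under the 8,580 units limit), but is set aside by (n): (n) is engaged — the compliance score is 52 points, meeting the 50 points threshold. (d) is therefore removed.
Exception (e) fails — no Small Lessor Declaration is on file.
Every exception is unavailable, so the rule governs.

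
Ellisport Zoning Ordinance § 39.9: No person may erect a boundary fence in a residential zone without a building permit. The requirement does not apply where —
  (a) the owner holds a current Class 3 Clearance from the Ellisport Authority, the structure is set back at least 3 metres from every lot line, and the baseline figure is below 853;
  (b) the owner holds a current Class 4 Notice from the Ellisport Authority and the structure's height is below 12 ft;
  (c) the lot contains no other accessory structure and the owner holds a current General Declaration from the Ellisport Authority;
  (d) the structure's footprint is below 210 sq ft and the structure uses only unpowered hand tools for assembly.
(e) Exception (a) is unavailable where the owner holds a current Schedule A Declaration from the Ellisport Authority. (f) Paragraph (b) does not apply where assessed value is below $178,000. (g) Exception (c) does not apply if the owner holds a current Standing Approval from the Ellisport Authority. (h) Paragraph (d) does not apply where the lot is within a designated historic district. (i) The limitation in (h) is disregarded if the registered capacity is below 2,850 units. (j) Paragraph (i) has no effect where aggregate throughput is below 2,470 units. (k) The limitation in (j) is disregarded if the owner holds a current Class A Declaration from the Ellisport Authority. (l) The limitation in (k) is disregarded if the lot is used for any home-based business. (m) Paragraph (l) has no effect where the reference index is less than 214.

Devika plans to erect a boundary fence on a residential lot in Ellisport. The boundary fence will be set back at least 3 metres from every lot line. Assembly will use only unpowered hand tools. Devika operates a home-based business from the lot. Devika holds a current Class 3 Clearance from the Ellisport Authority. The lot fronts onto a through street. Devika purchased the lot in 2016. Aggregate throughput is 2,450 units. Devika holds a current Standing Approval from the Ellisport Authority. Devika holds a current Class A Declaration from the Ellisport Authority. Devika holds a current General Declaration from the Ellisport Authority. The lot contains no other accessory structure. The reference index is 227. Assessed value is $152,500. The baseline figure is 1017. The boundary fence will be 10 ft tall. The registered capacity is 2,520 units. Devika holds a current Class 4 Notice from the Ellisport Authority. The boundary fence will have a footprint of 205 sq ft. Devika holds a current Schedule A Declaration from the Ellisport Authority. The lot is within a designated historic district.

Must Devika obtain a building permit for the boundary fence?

Yes — Devika must obtain a building permit.

Exception (a) requires that the baseline figure is below 853; but the baseline figure is 1,017, not below 853, so (a) is unavailable.
All of (b)'s requirements are met (a current Class 4 Notice is held; the structure's height is 10 ft, below the 12 ft limit). Turning to paragraph (f): (f) operates against (b): assessed value is $152,500, below the $178,000 limit. So (b) is unavailable.
All of (c)'s requirements are met (the lot has no other accessory structure; a current General Declaration is held). But applying paragraph (g): (g) operates against (c): a current Standing Approval is held. (c) is therefore removed.
All of (d)'s requirements are met (the structure's footprint is 205 sq ft, below the 210 sq ft limit; assembly uses only hand tools). Turning to paragraphs (h)–(m): (h) operates against (d): the lot is in a historic district. (i) would limit (h) — the registered capacity is 2,520 units, below the 2,850 units limit — but (j) sets (i) aside: (j) operates against (i): aggregate throughput is 2,450 units, below the 2,470 units limit. (k) would limit (j) — a current Class A Declaration is held — but (l) sets (k) aside: (l) operates against (k): a home-based business operates on the lot. (m), which would lift (l), is not engaged — the reference index is 227, not less than 214. (d) is therefore removed.
No exception applies. The general rule governs.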